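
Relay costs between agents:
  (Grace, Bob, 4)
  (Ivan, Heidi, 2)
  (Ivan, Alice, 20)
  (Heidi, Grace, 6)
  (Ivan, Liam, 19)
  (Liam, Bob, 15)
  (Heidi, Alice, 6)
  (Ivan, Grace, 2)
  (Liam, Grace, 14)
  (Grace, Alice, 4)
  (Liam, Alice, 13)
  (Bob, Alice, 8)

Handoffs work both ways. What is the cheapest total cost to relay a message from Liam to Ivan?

16

Some routes from Liam to Ivan:
Liam→Bob→Grace→Ivan: 15 + 4 + 2 = 21
Liam→Grace→Heidi→Ivan: 14 + 6 + 2 = 22
Liam→Grace→Ivan: 14 + 2 = 16
Liam→Alice→Heidi→Ivan: 13 + 6 + 2 = 21
Liam→Ivan: 19
Liam→Alice→Grace→Ivan: 13 + 4 + 2 = 19
The minimum is 16.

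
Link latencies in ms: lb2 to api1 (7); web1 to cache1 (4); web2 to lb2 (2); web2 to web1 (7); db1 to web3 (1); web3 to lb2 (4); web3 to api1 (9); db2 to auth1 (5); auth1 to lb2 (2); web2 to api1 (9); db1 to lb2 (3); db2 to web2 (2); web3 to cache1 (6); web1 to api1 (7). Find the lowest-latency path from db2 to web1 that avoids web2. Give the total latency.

Candidate routes:
db2 → auth1 → lb2 → api1 → web3 → cache1 → web1: 5 + 2 + 7 + 9 + 6 + 4 = 33
db2 → auth1 → lb2 → db1 → web3 → cache1 → web1: 5 + 2 + 3 + 1 + 6 + 4 = 21
db2 → auth1 → lb2 → web3 → api1 → web1: 5 + 2 + 4 + 9 + 7 = 27
db2 → auth1 → lb2 → api1 → web1: 5 + 2 + 7 + 7 = 21
db2 → auth1 → lb2 → db1 → web3 → api1 → web1: 5 + 2 + 3 + 1 + 9 + 7 = 27
db2 → auth1 → lb2 → web3 → cache1 → web1: 5 + 2 + 4 + 6 + 4 = 21
The minimum is 21 ms.

21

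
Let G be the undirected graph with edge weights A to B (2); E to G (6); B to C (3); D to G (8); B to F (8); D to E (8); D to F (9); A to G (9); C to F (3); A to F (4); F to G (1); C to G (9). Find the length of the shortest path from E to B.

Some routes from E to B:
E - G - F - A - B: 6 + 1 + 4 + 2 = 13
E - G - F - C - B: 6 + 1 + 3 + 3 = 13
E - G - F - B: 6 + 1 + 8 = 15
Shortest: 13.

13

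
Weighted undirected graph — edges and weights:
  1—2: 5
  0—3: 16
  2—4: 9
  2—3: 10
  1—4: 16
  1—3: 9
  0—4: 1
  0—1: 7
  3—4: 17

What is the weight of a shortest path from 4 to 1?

8

Some routes from 4 to 1:
4-3-1: 17 + 9 = 26
4-0-3-1: 1 + 16 + 9 = 26
4-2-1: 9 + 5 = 14
4-0-1: 1 + 7 = 8
4-1: 16
Shortest: 8.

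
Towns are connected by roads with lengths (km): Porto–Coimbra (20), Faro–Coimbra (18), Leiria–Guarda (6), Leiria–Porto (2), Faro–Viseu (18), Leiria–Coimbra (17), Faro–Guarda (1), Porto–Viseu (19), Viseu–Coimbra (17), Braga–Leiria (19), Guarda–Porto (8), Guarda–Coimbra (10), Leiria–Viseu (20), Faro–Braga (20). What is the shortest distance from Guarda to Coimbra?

10

Some routes from Guarda to Coimbra:
Guarda-Coimbra: 10
Guarda-Porto-Coimbra: 8 + 20 = 28
Guarda-Leiria-Coimbra: 6 + 17 = 23
Guarda-Faro-Coimbra: 1 + 18 = 19
Guarda-Porto-Leiria-Coimbra: 8 + 2 + 17 = 27
Guarda-Leiria-Porto-Coimbra: 6 + 2 + 20 = 28
Best route has total 10 km.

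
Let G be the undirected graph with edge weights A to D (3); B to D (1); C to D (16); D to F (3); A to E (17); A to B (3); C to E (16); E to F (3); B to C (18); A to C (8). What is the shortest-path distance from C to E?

16

Comparing a few candidate routes:
C → A → D → F → E: 8 + 3 + 3 + 3 = 17
C → E: 16
C → A → B → D → F → E: 8 + 3 + 1 + 3 + 3 = 18
C → D → F → E: 16 + 3 + 3 = 22
Shortest: 16.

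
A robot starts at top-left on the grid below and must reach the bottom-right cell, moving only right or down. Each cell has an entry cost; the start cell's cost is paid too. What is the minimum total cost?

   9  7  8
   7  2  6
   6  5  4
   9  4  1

28

One optimal route is (0,0) → (0,1) → (1,1) → (2,1) → (2,2) → (3,2).
Its cost is 9 + 7 + 2 + 5 + 4 + 1 = 28.
(Top row then right column would cost 35.)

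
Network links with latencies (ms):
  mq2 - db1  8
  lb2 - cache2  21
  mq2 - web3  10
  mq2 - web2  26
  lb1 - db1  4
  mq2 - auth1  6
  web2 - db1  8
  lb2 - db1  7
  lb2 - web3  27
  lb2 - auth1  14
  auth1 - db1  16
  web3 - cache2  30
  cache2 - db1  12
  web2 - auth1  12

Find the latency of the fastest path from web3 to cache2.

Comparing a few candidate routes:
web3 -> mq2 -> db1 -> cache2: 10 + 8 + 12 = 30
web3 -> mq2 -> auth1 -> db1 -> cache2: 10 + 6 + 16 + 12 = 44
web3 -> mq2 -> db1 -> lb2 -> cache2: 10 + 8 + 7 + 21 = 46
web3 -> cache2: 30
web3 -> lb2 -> db1 -> cache2: 27 + 7 + 12 = 46
Shortest: 30 ms.

30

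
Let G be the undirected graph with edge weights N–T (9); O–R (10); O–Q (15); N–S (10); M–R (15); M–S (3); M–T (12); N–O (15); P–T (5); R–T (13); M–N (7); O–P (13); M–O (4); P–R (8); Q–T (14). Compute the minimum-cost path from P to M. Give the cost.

A few of the P→M routes:
P - T - N - M: 5 + 9 + 7 = 21
P - T - M: 5 + 12 = 17
P - O - M: 13 + 4 = 17
Best route has total 17.

17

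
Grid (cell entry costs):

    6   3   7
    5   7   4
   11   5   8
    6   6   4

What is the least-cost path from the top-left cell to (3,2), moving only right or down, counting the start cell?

31

Take (0,0) (0,1) (1,1) (2,1) (3,1) (3,2) for a total of 6 + 3 + 7 + 5 + 6 + 4 = 31.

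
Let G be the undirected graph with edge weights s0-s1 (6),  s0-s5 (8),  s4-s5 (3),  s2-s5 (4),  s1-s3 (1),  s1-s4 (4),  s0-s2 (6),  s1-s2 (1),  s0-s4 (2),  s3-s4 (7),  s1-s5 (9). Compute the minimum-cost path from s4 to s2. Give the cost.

5

Checking several routes:
s4-s5-s2: 3 + 4 = 7
s4-s0-s2: 2 + 6 = 8
s4-s0-s1-s2: 2 + 6 + 1 = 9
s4-s1-s2: 4 + 1 = 5
Best route has total 5.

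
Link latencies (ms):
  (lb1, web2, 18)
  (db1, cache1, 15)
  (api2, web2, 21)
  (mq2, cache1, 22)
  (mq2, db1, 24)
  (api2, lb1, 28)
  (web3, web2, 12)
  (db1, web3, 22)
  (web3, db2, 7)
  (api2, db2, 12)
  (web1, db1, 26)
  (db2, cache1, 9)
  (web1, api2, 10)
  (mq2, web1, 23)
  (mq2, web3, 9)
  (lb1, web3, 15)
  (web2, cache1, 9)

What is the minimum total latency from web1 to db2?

22

Some routes from web1 to db2:
web1-api2-db2: 10 + 12 = 22
web1-mq2-web3-db2: 23 + 9 + 7 = 39
web1-api2-web2-web3-db2: 10 + 21 + 12 + 7 = 50
web1-api2-web2-cache1-db2: 10 + 21 + 9 + 9 = 49
The minimum is 22 ms.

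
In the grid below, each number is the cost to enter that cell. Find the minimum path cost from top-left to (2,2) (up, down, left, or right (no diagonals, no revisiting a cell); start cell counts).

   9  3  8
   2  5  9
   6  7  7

30

Path r0c0 -> r1c0 -> r1c1 -> r2c1 -> r2c2: 9 + 2 + 5 + 7 + 7 = 30.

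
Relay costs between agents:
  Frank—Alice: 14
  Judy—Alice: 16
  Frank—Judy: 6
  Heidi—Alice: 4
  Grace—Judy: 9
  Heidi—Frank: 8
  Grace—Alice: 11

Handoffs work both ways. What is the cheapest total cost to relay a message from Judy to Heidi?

14

Checking several routes:
Judy-Frank-Heidi: 6 + 8 = 14
Judy-Grace-Alice-Heidi: 9 + 11 + 4 = 24
Judy-Alice-Heidi: 16 + 4 = 20
Shortest: 14.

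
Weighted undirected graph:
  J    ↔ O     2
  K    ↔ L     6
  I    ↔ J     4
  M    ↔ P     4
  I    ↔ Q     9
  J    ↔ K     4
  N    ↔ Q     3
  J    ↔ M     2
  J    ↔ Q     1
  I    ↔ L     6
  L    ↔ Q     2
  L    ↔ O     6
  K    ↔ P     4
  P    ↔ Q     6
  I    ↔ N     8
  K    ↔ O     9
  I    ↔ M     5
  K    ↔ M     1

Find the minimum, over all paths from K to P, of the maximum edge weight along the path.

4

Some routes from K to P:
K→M→P: max(1, 4) = 4
K→J→M→P: max(4, 2, 4) = 4
K→J→M→I→L→Q→P: max(4, 2, 5, 6, 2, 6) = 6
K→J→I→M→P: max(4, 4, 5, 4) = 5
K→P: max(4) = 4
Smallest bottleneck: 4.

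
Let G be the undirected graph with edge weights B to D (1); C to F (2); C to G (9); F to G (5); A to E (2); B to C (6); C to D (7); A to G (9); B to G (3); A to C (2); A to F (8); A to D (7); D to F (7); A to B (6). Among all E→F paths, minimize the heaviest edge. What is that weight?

Some routes from E to F:
E → A → B → G → F: max(2, 6, 3, 5) = 6
E → A → C → F: max(2, 2, 2) = 2
E → A → C → B → G → F: max(2, 2, 6, 3, 5) = 6
Best route has worst link 2.

2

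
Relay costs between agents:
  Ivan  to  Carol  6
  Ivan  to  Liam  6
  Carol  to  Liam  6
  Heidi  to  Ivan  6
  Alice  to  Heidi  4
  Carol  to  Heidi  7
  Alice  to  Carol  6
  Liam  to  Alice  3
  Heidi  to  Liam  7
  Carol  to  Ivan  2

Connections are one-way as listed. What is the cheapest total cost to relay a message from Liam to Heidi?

Candidate routes:
Liam -> Alice -> Carol -> Heidi: 3 + 6 + 7 = 16
Liam -> Alice -> Heidi: 3 + 4 = 7
The minimum is 7.

7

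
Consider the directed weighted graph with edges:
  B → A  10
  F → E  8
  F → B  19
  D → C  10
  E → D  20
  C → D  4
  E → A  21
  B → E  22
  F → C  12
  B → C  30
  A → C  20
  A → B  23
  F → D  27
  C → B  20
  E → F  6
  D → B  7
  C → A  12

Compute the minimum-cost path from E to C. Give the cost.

18

Comparing a few candidate routes:
E - F - C: 6 + 12 = 18
E - D - C: 20 + 10 = 30
E - A - C: 21 + 20 = 41
Shortest: 18.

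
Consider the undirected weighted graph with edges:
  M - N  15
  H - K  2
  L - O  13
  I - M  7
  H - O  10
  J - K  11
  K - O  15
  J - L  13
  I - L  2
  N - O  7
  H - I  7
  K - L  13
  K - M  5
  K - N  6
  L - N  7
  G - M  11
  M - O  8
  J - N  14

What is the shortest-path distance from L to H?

A few of the L→H routes:
L → I → H: 2 + 7 = 9
L → K → H: 13 + 2 = 15
L → N → K → H: 7 + 6 + 2 = 15
The minimum is 9.

9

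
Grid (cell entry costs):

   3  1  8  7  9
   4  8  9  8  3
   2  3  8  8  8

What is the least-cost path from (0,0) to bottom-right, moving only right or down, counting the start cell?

36

Cheapest: (0,0) → (1,0) → (2,0) → (2,1) → (2,2) → (2,3) → (2,4)
  3 + 4 + 2 + 3 + 8 + 8 + 8 = 36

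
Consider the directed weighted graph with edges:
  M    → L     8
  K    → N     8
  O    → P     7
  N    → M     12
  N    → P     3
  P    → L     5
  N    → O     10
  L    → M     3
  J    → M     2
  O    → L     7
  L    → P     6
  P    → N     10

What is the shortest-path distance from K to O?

Candidate routes:
K→N→O: 8 + 10 = 18
Shortest: 18.

18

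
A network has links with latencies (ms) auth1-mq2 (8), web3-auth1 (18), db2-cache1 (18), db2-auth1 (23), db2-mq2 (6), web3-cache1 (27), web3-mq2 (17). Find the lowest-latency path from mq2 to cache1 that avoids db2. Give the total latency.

Paths from mq2 to cache1 avoiding db2:
mq2 → web3 → cache1: 17 + 27 = 44
mq2 → auth1 → web3 → cache1: 8 + 18 + 27 = 53
Best route has total 44 ms.

44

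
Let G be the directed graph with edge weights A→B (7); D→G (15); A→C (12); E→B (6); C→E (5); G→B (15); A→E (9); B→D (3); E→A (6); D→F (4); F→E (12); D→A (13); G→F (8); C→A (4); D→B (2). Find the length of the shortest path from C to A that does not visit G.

4

Routes from C to A avoiding G:
C→E→A: 5 + 6 = 11
C→E→B→D→A: 5 + 6 + 3 + 13 = 27
C→A: 4
Shortest: 4.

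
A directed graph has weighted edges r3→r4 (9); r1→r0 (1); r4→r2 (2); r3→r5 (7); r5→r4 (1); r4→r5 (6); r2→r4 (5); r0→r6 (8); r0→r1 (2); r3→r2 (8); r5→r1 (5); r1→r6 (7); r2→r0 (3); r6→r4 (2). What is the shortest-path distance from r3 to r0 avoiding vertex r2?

Candidate routes:
r3 → r5 → r1 → r0: 7 + 5 + 1 = 13
r3 → r4 → r5 → r1 → r0: 9 + 6 + 5 + 1 = 21
The minimum is 13.

13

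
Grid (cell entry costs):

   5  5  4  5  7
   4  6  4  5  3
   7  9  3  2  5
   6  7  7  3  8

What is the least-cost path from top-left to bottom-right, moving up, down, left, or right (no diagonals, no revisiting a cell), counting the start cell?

34

One optimal route is [0,0] [0,1] [0,2] [1,2] [2,2] [2,3] [3,3] [3,4].
Its cost is 5 + 5 + 4 + 4 + 3 + 2 + 3 + 8 = 34.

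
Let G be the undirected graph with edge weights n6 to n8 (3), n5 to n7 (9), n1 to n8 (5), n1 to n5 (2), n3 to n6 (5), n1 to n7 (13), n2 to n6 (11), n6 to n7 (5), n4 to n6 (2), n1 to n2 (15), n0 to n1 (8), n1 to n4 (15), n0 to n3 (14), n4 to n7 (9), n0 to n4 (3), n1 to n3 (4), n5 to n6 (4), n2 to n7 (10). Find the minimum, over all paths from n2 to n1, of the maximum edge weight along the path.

10

Checking several routes:
n2→n7→n4→n6→n5→n1: max(10, 9, 2, 4, 2) = 10
n2→n7→n4→n6→n8→n1: max(10, 9, 2, 3, 5) = 10
n2→n7→n4→n0→n1: max(10, 9, 3, 8) = 10
The minimum achievable maximum is 10.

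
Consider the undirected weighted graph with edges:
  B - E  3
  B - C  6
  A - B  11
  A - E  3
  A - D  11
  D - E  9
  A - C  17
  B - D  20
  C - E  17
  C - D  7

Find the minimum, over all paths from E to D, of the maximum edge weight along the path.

Comparing a few candidate routes:
E - A - D: max(3, 11) = 11
E - B - A - D: max(3, 11, 11) = 11
E - B - C - D: max(3, 6, 7) = 7
E - D: max(9) = 9
Best route has worst link 7.

7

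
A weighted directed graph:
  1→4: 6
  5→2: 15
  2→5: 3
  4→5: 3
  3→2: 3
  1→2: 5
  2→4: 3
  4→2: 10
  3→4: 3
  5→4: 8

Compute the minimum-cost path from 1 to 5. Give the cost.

8

Candidate routes:
1 → 4 → 5: 6 + 3 = 9
1 → 2 → 4 → 5: 5 + 3 + 3 = 11
1 → 2 → 5: 5 + 3 = 8
1 → 4 → 2 → 5: 6 + 10 + 3 = 19
Shortest: 8.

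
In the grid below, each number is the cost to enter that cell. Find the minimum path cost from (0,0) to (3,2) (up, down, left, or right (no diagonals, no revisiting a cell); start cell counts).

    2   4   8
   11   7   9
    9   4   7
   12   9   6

30

Cheapest: (0,0) (0,1) (1,1) (2,1) (2,2) (3,2)
  2 + 4 + 7 + 4 + 7 + 6 = 30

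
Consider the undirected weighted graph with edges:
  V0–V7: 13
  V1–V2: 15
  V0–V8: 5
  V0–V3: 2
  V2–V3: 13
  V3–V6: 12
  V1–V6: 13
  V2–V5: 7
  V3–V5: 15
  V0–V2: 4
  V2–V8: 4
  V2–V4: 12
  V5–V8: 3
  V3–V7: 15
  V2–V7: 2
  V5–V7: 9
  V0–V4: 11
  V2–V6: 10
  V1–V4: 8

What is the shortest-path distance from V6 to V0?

14

Comparing a few candidate routes:
V6 → V3 → V0: 12 + 2 = 14
V6 → V2 → V3 → V0: 10 + 13 + 2 = 25
V6 → V2 → V8 → V0: 10 + 4 + 5 = 19
V6 → V2 → V0: 10 + 4 = 14
V6 → V2 → V7 → V0: 10 + 2 + 13 = 25
Shortest: 14.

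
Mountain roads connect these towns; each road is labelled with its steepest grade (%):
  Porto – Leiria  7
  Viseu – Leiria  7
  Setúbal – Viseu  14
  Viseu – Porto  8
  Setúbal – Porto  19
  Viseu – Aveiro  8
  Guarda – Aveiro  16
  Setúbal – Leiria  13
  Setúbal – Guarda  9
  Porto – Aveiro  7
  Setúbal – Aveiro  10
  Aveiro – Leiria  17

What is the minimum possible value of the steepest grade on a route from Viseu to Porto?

7

Some routes from Viseu to Porto:
Viseu-Leiria-Porto: max(7, 7) = 7
Viseu-Aveiro-Porto: max(8, 7) = 8
Viseu-Leiria-Setúbal-Aveiro-Porto: max(7, 13, 10, 7) = 13
Viseu-Porto: max(8) = 8
Viseu-Aveiro-Setúbal-Leiria-Porto: max(8, 10, 13, 7) = 13
Best route has worst link 7%.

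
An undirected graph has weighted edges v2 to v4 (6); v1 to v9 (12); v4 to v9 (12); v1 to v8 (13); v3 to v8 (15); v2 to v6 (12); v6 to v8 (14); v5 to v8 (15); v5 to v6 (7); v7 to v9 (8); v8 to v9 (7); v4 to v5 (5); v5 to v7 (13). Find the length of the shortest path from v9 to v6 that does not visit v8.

Paths from v9 to v6 avoiding v8:
v9 -> v4 -> v2 -> v6: 12 + 6 + 12 = 30
v9 -> v7 -> v5 -> v4 -> v2 -> v6: 8 + 13 + 5 + 6 + 12 = 44
v9 -> v7 -> v5 -> v6: 8 + 13 + 7 = 28
v9 -> v4 -> v5 -> v6: 12 + 5 + 7 = 24
Best route has total 24.

24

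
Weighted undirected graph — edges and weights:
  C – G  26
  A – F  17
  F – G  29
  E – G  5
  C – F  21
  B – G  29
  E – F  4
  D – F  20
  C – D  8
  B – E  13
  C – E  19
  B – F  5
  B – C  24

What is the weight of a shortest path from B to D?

Some routes from B to D:
B → F → D: 5 + 20 = 25
B → F → E → C → D: 5 + 4 + 19 + 8 = 36
B → C → D: 24 + 8 = 32
B → F → C → D: 5 + 21 + 8 = 34
Best route has total 25.

25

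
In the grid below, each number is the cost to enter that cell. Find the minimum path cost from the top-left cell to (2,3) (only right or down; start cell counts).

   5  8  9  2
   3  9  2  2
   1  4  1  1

15

Best path: [0,0] [1,0] [2,0] [2,1] [2,2] [2,3]
Cost: 5 + 3 + 1 + 4 + 1 + 1 = 15
For comparison, the top-then-right route costs 27.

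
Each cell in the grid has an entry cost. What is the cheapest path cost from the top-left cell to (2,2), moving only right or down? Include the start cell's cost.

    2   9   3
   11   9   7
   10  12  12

33

Take r0c0 → r0c1 → r0c2 → r1c2 → r2c2 for a total of 2 + 9 + 3 + 7 + 12 = 33.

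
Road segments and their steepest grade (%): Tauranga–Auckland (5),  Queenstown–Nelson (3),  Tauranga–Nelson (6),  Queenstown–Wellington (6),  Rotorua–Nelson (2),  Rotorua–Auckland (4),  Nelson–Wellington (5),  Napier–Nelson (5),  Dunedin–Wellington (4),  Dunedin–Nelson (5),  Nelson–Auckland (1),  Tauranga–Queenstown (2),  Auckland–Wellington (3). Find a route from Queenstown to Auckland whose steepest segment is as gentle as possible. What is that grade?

Comparing a few candidate routes:
Queenstown -> Wellington -> Dunedin -> Nelson -> Auckland: max(6, 4, 5, 1) = 6
Queenstown -> Nelson -> Dunedin -> Wellington -> Auckland: max(3, 5, 4, 3) = 5
Queenstown -> Nelson -> Wellington -> Auckland: max(3, 5, 3) = 5
Queenstown -> Nelson -> Auckland: max(3, 1) = 3
Queenstown -> Nelson -> Rotorua -> Auckland: max(3, 2, 4) = 4
Queenstown -> Tauranga -> Auckland: max(2, 5) = 5
The minimum achievable maximum is 3%.

3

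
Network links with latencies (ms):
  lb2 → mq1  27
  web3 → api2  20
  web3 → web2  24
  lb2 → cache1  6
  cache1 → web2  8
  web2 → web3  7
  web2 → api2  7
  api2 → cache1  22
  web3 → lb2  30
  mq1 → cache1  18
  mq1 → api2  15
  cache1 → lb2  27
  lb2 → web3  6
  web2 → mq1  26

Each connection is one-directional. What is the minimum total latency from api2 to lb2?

49

Paths from api2 to lb2:
api2 -> cache1 -> web2 -> web3 -> lb2: 22 + 8 + 7 + 30 = 67
api2 -> cache1 -> lb2: 22 + 27 = 49
The minimum is 49 ms.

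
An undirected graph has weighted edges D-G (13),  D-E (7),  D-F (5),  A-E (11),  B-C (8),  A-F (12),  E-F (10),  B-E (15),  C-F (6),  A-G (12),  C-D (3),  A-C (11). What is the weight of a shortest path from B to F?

14

Some routes from B to F:
B→C→D→E→F: 8 + 3 + 7 + 10 = 28
B→E→D→F: 15 + 7 + 5 = 27
B→C→D→F: 8 + 3 + 5 = 16
B→E→F: 15 + 10 = 25
B→C→A→F: 8 + 11 + 12 = 31
B→C→F: 8 + 6 = 14
Best route has total 14.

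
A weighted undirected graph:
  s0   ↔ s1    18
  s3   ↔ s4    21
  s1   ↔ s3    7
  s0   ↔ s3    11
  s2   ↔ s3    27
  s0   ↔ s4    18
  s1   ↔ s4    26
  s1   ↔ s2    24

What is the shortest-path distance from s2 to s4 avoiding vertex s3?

50

Routes from s2 to s4 avoiding s3:
s2→s1→s0→s4: 24 + 18 + 18 = 60
s2→s1→s4: 24 + 26 = 50
Shortest: 50.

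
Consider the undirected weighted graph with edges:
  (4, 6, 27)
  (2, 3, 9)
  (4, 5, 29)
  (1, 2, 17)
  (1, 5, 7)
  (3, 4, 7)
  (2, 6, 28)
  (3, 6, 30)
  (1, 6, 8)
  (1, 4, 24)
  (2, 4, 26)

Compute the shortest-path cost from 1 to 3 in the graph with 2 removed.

Checking several routes:
1→4→3: 24 + 7 = 31
1→6→4→3: 8 + 27 + 7 = 42
1→6→3: 8 + 30 = 38
The minimum is 31.

31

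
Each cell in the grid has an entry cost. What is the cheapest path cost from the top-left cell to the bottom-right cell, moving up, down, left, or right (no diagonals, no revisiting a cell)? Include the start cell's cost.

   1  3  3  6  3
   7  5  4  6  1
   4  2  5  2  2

19

One optimal route is (0,0) → (0,1) → (0,2) → (0,3) → (0,4) → (1,4) → (2,4).
Its cost is 1 + 3 + 3 + 6 + 3 + 1 + 2 = 19.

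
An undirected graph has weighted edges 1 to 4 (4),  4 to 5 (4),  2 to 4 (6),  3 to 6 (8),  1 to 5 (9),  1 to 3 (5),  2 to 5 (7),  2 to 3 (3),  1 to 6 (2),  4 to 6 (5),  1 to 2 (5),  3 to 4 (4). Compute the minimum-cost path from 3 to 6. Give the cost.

7

A few of the 3→6 routes:
3 -> 1 -> 6: 5 + 2 = 7
3 -> 4 -> 6: 4 + 5 = 9
3 -> 4 -> 1 -> 6: 4 + 4 + 2 = 10
3 -> 6: 8
The minimum is 7.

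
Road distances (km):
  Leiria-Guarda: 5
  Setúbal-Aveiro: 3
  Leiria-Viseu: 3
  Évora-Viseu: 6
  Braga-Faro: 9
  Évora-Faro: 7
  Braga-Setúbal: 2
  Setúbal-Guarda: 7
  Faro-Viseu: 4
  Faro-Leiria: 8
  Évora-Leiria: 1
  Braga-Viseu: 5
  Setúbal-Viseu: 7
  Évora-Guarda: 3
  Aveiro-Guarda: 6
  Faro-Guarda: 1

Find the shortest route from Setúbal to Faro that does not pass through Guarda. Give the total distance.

Comparing a few candidate routes:
Setúbal-Viseu-Faro: 7 + 4 = 11
Setúbal-Braga-Viseu-Leiria-Faro: 2 + 5 + 3 + 8 = 18
Setúbal-Braga-Viseu-Faro: 2 + 5 + 4 = 11
Setúbal-Braga-Faro: 2 + 9 = 11
Best route has total 11 km.

11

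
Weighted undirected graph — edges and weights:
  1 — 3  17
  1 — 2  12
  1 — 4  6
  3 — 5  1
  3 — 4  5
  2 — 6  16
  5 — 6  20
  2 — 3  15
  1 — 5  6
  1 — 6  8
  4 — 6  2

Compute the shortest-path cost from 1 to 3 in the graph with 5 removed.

11

Some routes from 1 to 3 avoiding 5:
1 → 4 → 3: 6 + 5 = 11
1 → 3: 17
1 → 2 → 6 → 4 → 3: 12 + 16 + 2 + 5 = 35
1 → 6 → 4 → 3: 8 + 2 + 5 = 15
1 → 2 → 3: 12 + 15 = 27
The minimum is 11.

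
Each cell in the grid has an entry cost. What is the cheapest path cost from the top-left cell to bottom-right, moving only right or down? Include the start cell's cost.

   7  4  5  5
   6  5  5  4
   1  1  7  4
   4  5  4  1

25

One optimal route is (0,0) → (1,0) → (2,0) → (2,1) → (3,1) → (3,2) → (3,3).
Its cost is 7 + 6 + 1 + 1 + 5 + 4 + 1 = 25.
For comparison, the top-then-right route costs 30.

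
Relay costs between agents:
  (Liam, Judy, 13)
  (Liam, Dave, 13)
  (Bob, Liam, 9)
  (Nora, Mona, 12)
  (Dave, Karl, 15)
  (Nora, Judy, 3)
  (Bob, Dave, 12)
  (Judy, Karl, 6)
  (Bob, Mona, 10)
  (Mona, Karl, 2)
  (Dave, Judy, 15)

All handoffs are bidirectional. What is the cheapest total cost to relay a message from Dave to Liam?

Comparing a few candidate routes:
Dave → Liam: 13
Dave → Judy → Liam: 15 + 13 = 28
Dave → Karl → Judy → Liam: 15 + 6 + 13 = 34
Dave → Bob → Liam: 12 + 9 = 21
Shortest: 13.

13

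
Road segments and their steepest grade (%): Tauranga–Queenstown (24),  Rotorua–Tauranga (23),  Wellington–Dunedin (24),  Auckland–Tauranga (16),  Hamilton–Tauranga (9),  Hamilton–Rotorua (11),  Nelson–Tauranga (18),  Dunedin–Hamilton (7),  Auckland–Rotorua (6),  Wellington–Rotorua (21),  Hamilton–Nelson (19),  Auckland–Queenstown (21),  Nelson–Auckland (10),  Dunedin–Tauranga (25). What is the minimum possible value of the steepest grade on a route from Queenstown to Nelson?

A few of the Queenstown→Nelson routes:
Queenstown-Auckland-Rotorua-Hamilton-Nelson: max(21, 6, 11, 19) = 21
Queenstown-Auckland-Tauranga-Hamilton-Nelson: max(21, 16, 9, 19) = 21
Queenstown-Auckland-Rotorua-Hamilton-Tauranga-Nelson: max(21, 6, 11, 9, 18) = 21
Queenstown-Auckland-Tauranga-Nelson: max(21, 16, 18) = 21
Queenstown-Auckland-Nelson: max(21, 10) = 21
The minimum achievable maximum is 21%.

21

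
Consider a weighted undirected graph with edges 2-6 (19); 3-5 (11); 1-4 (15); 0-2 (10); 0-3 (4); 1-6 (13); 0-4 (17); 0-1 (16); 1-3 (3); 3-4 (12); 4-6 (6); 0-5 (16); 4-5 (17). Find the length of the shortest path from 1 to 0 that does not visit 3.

Some routes from 1 to 0 avoiding 3:
1 → 6 → 4 → 0: 13 + 6 + 17 = 36
1 → 0: 16
1 → 4 → 0: 15 + 17 = 32
1 → 4 → 5 → 0: 15 + 17 + 16 = 48
1 → 6 → 2 → 0: 13 + 19 + 10 = 42
Shortest: 16.

16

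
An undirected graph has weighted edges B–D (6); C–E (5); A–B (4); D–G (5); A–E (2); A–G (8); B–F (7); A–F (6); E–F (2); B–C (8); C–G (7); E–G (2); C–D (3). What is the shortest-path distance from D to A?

Some routes from D to A:
D→B→A: 6 + 4 = 10
D→C→E→A: 3 + 5 + 2 = 10
D→G→E→A: 5 + 2 + 2 = 9
Shortest: 9.

9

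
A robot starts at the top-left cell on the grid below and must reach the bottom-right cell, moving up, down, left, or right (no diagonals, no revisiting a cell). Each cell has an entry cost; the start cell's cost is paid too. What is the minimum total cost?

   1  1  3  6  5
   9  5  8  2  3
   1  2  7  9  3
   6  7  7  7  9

28

Best path: r0c0 -> r0c1 -> r0c2 -> r0c3 -> r1c3 -> r1c4 -> r2c4 -> r3c4
Cost: 1 + 1 + 3 + 6 + 2 + 3 + 3 + 9 = 28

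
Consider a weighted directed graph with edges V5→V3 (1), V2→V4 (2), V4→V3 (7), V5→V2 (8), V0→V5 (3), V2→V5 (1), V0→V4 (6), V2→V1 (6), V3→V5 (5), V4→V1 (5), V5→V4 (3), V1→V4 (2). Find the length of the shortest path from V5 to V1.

Paths from V5 to V1:
V5 - V2 - V4 - V1: 8 + 2 + 5 = 15
V5 - V4 - V1: 3 + 5 = 8
V5 - V2 - V1: 8 + 6 = 14
The minimum is 8.

8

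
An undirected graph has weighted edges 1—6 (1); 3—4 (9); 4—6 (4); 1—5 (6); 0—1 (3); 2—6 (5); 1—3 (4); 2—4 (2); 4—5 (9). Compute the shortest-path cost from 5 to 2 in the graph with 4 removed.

Candidate routes:
5 → 1 → 6 → 2: 6 + 1 + 5 = 12
Shortest: 12.

12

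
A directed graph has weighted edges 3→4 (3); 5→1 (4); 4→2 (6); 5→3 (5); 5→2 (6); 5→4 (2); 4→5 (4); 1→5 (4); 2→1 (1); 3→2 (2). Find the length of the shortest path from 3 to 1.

Routes from 3 to 1:
3-4-2-1: 3 + 6 + 1 = 10
3-2-1: 2 + 1 = 3
3-4-5-1: 3 + 4 + 4 = 11
3-4-5-2-1: 3 + 4 + 6 + 1 = 14
The minimum is 3.

3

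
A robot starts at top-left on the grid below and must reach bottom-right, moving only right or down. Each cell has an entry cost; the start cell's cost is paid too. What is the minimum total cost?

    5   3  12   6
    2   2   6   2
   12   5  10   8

25

Best path: [0,0]→[1,0]→[1,1]→[1,2]→[1,3]→[2,3]
Cost: 5 + 2 + 2 + 6 + 2 + 8 = 25
For comparison, the top-then-right route costs 36.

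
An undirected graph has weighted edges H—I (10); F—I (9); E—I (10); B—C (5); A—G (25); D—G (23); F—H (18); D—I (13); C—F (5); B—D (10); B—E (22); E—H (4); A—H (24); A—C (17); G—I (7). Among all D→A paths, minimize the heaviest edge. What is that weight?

Some routes from D to A:
D→B→C→A: max(10, 5, 17) = 17
D→I→H→F→C→A: max(13, 10, 18, 5, 17) = 18
D→I→F→C→A: max(13, 9, 5, 17) = 17
Best route has worst link 17.

17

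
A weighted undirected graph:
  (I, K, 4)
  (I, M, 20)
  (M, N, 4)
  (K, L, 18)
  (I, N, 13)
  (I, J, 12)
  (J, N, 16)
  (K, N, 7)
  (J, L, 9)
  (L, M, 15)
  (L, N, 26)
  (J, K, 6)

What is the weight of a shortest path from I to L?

A few of the I→L routes:
I → K → J → L: 4 + 6 + 9 = 19
I → K → L: 4 + 18 = 22
I → J → L: 12 + 9 = 21
Shortest: 19.

19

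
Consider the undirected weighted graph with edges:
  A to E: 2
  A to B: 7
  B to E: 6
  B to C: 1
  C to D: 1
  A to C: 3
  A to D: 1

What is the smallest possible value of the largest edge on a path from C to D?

Checking several routes:
C-B-E-A-D: max(1, 6, 2, 1) = 6
C-D: max(1) = 1
C-A-D: max(3, 1) = 3
The minimum achievable maximum is 1.

1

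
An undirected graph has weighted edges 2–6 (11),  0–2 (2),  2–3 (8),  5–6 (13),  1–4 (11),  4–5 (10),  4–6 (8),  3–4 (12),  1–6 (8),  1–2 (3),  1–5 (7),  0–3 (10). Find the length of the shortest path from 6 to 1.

Some routes from 6 to 1:
6 -> 2 -> 1: 11 + 3 = 14
6 -> 1: 8
6 -> 4 -> 1: 8 + 11 = 19
6 -> 5 -> 1: 13 + 7 = 20
Shortest: 8.

8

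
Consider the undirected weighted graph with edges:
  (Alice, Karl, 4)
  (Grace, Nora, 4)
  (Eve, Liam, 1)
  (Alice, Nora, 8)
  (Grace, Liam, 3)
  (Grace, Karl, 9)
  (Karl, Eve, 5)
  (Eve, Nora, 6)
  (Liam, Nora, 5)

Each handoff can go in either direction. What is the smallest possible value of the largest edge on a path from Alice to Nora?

5

A few of the Alice→Nora routes:
Alice -> Karl -> Eve -> Liam -> Nora: max(4, 5, 1, 5) = 5
Alice -> Nora: max(8) = 8
Alice -> Karl -> Grace -> Liam -> Nora: max(4, 9, 3, 5) = 9
Alice -> Karl -> Eve -> Liam -> Grace -> Nora: max(4, 5, 1, 3, 4) = 5
Alice -> Karl -> Eve -> Nora: max(4, 5, 6) = 6
The minimum achievable maximum is 5.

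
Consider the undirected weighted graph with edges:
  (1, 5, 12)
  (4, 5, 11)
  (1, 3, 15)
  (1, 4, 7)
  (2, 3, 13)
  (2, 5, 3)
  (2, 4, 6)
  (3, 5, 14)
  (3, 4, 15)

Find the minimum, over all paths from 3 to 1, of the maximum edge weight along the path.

13

Comparing a few candidate routes:
3 → 2 → 4 → 5 → 1: max(13, 6, 11, 12) = 13
3 → 2 → 5 → 4 → 1: max(13, 3, 11, 7) = 13
3 → 2 → 4 → 1: max(13, 6, 7) = 13
Smallest bottleneck: 13.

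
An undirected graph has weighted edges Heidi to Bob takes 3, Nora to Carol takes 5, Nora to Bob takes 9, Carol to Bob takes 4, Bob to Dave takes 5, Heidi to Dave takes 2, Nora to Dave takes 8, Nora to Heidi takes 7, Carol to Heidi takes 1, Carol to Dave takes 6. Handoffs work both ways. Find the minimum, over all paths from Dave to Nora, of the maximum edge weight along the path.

5

Checking several routes:
Dave → Carol → Nora: max(6, 5) = 6
Dave → Bob → Carol → Nora: max(5, 4, 5) = 5
Dave → Bob → Heidi → Carol → Nora: max(5, 3, 1, 5) = 5
Dave → Heidi → Carol → Nora: max(2, 1, 5) = 5
Dave → Heidi → Bob → Carol → Nora: max(2, 3, 4, 5) = 5
Dave → Bob → Carol → Heidi → Nora: max(5, 4, 1, 7) = 7
Best route has worst link 5.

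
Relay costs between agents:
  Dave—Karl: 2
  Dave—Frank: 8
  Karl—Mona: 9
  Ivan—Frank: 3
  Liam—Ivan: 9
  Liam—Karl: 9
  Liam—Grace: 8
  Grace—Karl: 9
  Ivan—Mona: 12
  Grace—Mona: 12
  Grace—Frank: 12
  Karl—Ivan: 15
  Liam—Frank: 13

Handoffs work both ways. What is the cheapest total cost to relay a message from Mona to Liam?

Some routes from Mona to Liam:
Mona → Grace → Liam: 12 + 8 = 20
Mona → Ivan → Liam: 12 + 9 = 21
Mona → Karl → Grace → Liam: 9 + 9 + 8 = 26
Mona → Ivan → Frank → Liam: 12 + 3 + 13 = 28
Mona → Karl → Liam: 9 + 9 = 18
Best route has total 18.

18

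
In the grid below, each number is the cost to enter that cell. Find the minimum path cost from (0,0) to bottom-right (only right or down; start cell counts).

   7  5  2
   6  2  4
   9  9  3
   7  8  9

Take [0,0]→[0,1]→[0,2]→[1,2]→[2,2]→[3,2] for a total of 7 + 5 + 2 + 4 + 3 + 9 = 30.

30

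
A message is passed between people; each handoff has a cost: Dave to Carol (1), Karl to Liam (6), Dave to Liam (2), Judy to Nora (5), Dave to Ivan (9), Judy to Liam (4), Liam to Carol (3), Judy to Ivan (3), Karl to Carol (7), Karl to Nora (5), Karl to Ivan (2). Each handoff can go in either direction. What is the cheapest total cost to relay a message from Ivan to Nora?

Comparing a few candidate routes:
Ivan - Judy - Nora: 3 + 5 = 8
Ivan - Judy - Liam - Karl - Nora: 3 + 4 + 6 + 5 = 18
Ivan - Karl - Liam - Judy - Nora: 2 + 6 + 4 + 5 = 17
Ivan - Karl - Nora: 2 + 5 = 7
Best route has total 7.

7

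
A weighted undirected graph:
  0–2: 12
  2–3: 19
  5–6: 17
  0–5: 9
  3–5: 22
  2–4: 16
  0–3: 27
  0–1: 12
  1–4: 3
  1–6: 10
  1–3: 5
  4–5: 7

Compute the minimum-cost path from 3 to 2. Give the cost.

Checking several routes:
3→1→0→2: 5 + 12 + 12 = 29
3→1→4→2: 5 + 3 + 16 = 24
3→2: 19
Best route has total 19.

19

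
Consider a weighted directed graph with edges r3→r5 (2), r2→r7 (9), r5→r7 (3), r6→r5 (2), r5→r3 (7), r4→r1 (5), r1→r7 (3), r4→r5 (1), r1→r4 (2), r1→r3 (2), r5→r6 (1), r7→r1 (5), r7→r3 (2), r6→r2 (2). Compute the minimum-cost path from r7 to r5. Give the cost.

4

Routes from r7 to r5:
r7 -> r1 -> r4 -> r5: 5 + 2 + 1 = 8
r7 -> r3 -> r5: 2 + 2 = 4
r7 -> r1 -> r3 -> r5: 5 + 2 + 2 = 9
The minimum is 4.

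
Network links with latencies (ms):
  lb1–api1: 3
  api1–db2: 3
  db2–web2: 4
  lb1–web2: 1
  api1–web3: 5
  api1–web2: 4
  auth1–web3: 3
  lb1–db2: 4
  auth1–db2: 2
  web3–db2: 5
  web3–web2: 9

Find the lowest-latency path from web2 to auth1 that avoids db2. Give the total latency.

12

Paths from web2 to auth1 avoiding db2:
web2→web3→auth1: 9 + 3 = 12
web2→lb1→api1→web3→auth1: 1 + 3 + 5 + 3 = 12
web2→api1→web3→auth1: 4 + 5 + 3 = 12
The minimum is 12 ms.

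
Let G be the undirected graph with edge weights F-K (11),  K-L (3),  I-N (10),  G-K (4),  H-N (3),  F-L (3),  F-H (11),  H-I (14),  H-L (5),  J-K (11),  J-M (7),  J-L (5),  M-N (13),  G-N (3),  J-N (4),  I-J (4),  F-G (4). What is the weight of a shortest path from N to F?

7

A few of the N→F routes:
N-G-K-L-F: 3 + 4 + 3 + 3 = 13
N-H-F: 3 + 11 = 14
N-H-L-F: 3 + 5 + 3 = 11
N-G-F: 3 + 4 = 7
N-J-L-F: 4 + 5 + 3 = 12
N-G-K-F: 3 + 4 + 11 = 18
Best route has total 7.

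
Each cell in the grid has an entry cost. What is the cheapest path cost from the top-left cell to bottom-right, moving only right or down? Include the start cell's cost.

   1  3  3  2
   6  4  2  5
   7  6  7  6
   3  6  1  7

24

Take [0,0] → [0,1] → [0,2] → [1,2] → [2,2] → [3,2] → [3,3] for a total of 1 + 3 + 3 + 2 + 7 + 1 + 7 = 24.
For comparison, the top-then-right route costs 27.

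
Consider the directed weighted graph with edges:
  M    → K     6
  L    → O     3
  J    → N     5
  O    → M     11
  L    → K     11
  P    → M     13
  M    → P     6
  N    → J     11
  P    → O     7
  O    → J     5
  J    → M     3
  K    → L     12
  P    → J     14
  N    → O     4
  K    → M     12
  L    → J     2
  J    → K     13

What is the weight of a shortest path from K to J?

14

A few of the K→J routes:
K→M→P→O→J: 12 + 6 + 7 + 5 = 30
K→M→P→J: 12 + 6 + 14 = 32
K→L→O→J: 12 + 3 + 5 = 20
K→L→J: 12 + 2 = 14
Shortest: 14.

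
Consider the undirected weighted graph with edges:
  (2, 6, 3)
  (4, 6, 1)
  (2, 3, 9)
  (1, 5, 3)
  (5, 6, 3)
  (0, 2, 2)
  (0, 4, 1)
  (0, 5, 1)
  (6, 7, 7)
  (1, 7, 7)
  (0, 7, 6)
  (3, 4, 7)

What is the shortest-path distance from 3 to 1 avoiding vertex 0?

Routes from 3 to 1 avoiding 0:
3 - 2 - 6 - 5 - 1: 9 + 3 + 3 + 3 = 18
3 - 4 - 6 - 7 - 1: 7 + 1 + 7 + 7 = 22
3 - 2 - 6 - 7 - 1: 9 + 3 + 7 + 7 = 26
3 - 4 - 6 - 5 - 1: 7 + 1 + 3 + 3 = 14
Shortest: 14.

14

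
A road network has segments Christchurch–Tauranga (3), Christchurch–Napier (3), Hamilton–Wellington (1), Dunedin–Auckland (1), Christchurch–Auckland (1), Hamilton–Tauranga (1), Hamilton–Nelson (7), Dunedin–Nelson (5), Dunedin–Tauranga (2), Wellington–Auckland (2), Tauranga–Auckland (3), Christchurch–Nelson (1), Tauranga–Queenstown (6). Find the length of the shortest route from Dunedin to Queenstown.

8

A few of the Dunedin→Queenstown routes:
Dunedin → Tauranga → Queenstown: 2 + 6 = 8
Dunedin → Auckland → Wellington → Hamilton → Tauranga → Queenstown: 1 + 2 + 1 + 1 + 6 = 11
Dunedin → Nelson → Christchurch → Auckland → Tauranga → Queenstown: 5 + 1 + 1 + 3 + 6 = 16
Dunedin → Auckland → Christchurch → Tauranga → Queenstown: 1 + 1 + 3 + 6 = 11
Dunedin → Nelson → Christchurch → Tauranga → Queenstown: 5 + 1 + 3 + 6 = 15
Dunedin → Auckland → Tauranga → Queenstown: 1 + 3 + 6 = 10
Best route has total 8 km.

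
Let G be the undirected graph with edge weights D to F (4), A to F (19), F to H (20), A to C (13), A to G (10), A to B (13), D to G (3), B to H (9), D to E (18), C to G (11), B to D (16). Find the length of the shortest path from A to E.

Checking several routes:
A → F → D → E: 19 + 4 + 18 = 41
A → C → G → D → E: 13 + 11 + 3 + 18 = 45
A → G → D → E: 10 + 3 + 18 = 31
Best route has total 31.

31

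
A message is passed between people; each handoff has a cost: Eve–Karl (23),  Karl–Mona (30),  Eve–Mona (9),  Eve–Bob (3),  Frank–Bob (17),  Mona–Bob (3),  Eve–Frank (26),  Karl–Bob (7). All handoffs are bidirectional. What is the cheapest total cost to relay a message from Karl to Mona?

Some routes from Karl to Mona:
Karl-Bob-Eve-Mona: 7 + 3 + 9 = 19
Karl-Mona: 30
Karl-Eve-Bob-Mona: 23 + 3 + 3 = 29
Karl-Eve-Mona: 23 + 9 = 32
Karl-Bob-Mona: 7 + 3 = 10
Best route has total 10.

10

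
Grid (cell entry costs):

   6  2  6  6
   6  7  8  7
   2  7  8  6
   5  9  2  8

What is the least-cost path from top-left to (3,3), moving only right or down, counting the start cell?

38

Path (0,0)→(1,0)→(2,0)→(3,0)→(3,1)→(3,2)→(3,3): 6 + 6 + 2 + 5 + 9 + 2 + 8 = 38.
(Top row then right column would cost 41.)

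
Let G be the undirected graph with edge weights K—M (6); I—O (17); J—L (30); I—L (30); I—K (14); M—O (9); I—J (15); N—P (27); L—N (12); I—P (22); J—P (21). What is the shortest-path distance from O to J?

32

Checking several routes:
O → M → K → I → L → J: 9 + 6 + 14 + 30 + 30 = 89
O → I → P → J: 17 + 22 + 21 = 60
O → I → L → J: 17 + 30 + 30 = 77
O → M → K → I → J: 9 + 6 + 14 + 15 = 44
O → I → J: 17 + 15 = 32
O → M → K → I → P → J: 9 + 6 + 14 + 22 + 21 = 72
The minimum is 32.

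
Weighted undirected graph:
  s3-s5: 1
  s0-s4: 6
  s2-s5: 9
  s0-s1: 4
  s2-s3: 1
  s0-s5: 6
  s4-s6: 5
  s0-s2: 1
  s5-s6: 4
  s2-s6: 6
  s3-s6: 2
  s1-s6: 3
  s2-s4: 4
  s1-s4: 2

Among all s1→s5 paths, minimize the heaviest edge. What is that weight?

3

A few of the s1→s5 routes:
s1→s6→s3→s5: max(3, 2, 1) = 3
s1→s6→s5: max(3, 4) = 4
s1→s4→s2→s3→s6→s5: max(2, 4, 1, 2, 4) = 4
s1→s4→s2→s3→s5: max(2, 4, 1, 1) = 4
The minimum achievable maximum is 3.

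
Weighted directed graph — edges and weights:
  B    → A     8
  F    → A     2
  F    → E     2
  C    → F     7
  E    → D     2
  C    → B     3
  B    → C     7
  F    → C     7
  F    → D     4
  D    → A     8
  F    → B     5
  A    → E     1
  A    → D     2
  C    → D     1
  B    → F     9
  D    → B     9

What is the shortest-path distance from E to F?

20

Paths from E to F:
E → D → B → F: 2 + 9 + 9 = 20
E → D → B → C → F: 2 + 9 + 7 + 7 = 25
Shortest: 20.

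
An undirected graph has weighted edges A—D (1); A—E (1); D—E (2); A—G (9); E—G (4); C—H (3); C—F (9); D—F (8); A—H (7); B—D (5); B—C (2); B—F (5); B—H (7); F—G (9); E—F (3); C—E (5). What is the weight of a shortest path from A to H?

Checking several routes:
A → D → B → C → H: 1 + 5 + 2 + 3 = 11
A → D → E → C → H: 1 + 2 + 5 + 3 = 11
A → E → C → H: 1 + 5 + 3 = 9
A → H: 7
Best route has total 7.

7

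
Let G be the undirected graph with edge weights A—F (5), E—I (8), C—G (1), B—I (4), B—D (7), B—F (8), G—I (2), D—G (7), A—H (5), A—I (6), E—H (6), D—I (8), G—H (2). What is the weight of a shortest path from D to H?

9

A few of the D→H routes:
D → B → I → G → H: 7 + 4 + 2 + 2 = 15
D → I → G → H: 8 + 2 + 2 = 12
D → G → H: 7 + 2 = 9
The minimum is 9.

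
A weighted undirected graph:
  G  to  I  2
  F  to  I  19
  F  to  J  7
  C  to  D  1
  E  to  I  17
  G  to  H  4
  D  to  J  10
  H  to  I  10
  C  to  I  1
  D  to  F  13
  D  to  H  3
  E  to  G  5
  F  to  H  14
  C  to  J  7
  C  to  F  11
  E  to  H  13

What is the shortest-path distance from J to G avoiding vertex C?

A few of the J→G routes:
J → F → I → G: 7 + 19 + 2 = 28
J → D → H → I → G: 10 + 3 + 10 + 2 = 25
J → D → H → G: 10 + 3 + 4 = 17
J → F → D → H → G: 7 + 13 + 3 + 4 = 27
J → D → H → E → G: 10 + 3 + 13 + 5 = 31
J → F → H → G: 7 + 14 + 4 = 25
The minimum is 17.

17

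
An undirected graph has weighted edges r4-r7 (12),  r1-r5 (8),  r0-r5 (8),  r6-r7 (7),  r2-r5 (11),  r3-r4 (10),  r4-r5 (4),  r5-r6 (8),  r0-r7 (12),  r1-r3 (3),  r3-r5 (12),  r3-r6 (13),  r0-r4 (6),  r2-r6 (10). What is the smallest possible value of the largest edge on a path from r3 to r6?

Some routes from r3 to r6:
r3 -> r4 -> r0 -> r5 -> r6: max(10, 6, 8, 8) = 10
r3 -> r1 -> r5 -> r2 -> r6: max(3, 8, 11, 10) = 11
r3 -> r4 -> r5 -> r6: max(10, 4, 8) = 10
r3 -> r1 -> r5 -> r6: max(3, 8, 8) = 8
r3 -> r4 -> r0 -> r5 -> r2 -> r6: max(10, 6, 8, 11, 10) = 11
Smallest bottleneck: 8.

8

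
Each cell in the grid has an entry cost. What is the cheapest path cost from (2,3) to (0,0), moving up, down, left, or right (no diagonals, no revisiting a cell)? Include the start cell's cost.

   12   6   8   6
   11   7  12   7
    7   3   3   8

Cheapest: r2c3 → r2c2 → r2c1 → r1c1 → r0c1 → r0c0
  8 + 3 + 3 + 7 + 6 + 12 = 39

39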